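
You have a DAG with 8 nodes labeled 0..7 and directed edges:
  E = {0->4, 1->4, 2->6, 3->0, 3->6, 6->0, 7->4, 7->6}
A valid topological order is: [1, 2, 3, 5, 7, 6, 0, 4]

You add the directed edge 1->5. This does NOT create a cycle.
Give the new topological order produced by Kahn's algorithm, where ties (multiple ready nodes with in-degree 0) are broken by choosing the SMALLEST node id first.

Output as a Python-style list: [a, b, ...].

Old toposort: [1, 2, 3, 5, 7, 6, 0, 4]
Added edge: 1->5
Position of 1 (0) < position of 5 (3). Old order still valid.
Run Kahn's algorithm (break ties by smallest node id):
  initial in-degrees: [2, 0, 0, 0, 3, 1, 3, 0]
  ready (indeg=0): [1, 2, 3, 7]
  pop 1: indeg[4]->2; indeg[5]->0 | ready=[2, 3, 5, 7] | order so far=[1]
  pop 2: indeg[6]->2 | ready=[3, 5, 7] | order so far=[1, 2]
  pop 3: indeg[0]->1; indeg[6]->1 | ready=[5, 7] | order so far=[1, 2, 3]
  pop 5: no out-edges | ready=[7] | order so far=[1, 2, 3, 5]
  pop 7: indeg[4]->1; indeg[6]->0 | ready=[6] | order so far=[1, 2, 3, 5, 7]
  pop 6: indeg[0]->0 | ready=[0] | order so far=[1, 2, 3, 5, 7, 6]
  pop 0: indeg[4]->0 | ready=[4] | order so far=[1, 2, 3, 5, 7, 6, 0]
  pop 4: no out-edges | ready=[] | order so far=[1, 2, 3, 5, 7, 6, 0, 4]
  Result: [1, 2, 3, 5, 7, 6, 0, 4]

Answer: [1, 2, 3, 5, 7, 6, 0, 4]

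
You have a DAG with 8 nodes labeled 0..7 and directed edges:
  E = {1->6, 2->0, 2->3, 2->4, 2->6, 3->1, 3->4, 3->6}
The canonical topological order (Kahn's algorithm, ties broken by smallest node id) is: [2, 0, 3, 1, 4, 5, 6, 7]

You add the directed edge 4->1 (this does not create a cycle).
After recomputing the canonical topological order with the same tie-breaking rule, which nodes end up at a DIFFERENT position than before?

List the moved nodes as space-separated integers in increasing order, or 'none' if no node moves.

Answer: 1 4

Derivation:
Old toposort: [2, 0, 3, 1, 4, 5, 6, 7]
Added edge 4->1
Recompute Kahn (smallest-id tiebreak):
  initial in-degrees: [1, 2, 0, 1, 2, 0, 3, 0]
  ready (indeg=0): [2, 5, 7]
  pop 2: indeg[0]->0; indeg[3]->0; indeg[4]->1; indeg[6]->2 | ready=[0, 3, 5, 7] | order so far=[2]
  pop 0: no out-edges | ready=[3, 5, 7] | order so far=[2, 0]
  pop 3: indeg[1]->1; indeg[4]->0; indeg[6]->1 | ready=[4, 5, 7] | order so far=[2, 0, 3]
  pop 4: indeg[1]->0 | ready=[1, 5, 7] | order so far=[2, 0, 3, 4]
  pop 1: indeg[6]->0 | ready=[5, 6, 7] | order so far=[2, 0, 3, 4, 1]
  pop 5: no out-edges | ready=[6, 7] | order so far=[2, 0, 3, 4, 1, 5]
  pop 6: no out-edges | ready=[7] | order so far=[2, 0, 3, 4, 1, 5, 6]
  pop 7: no out-edges | ready=[] | order so far=[2, 0, 3, 4, 1, 5, 6, 7]
New canonical toposort: [2, 0, 3, 4, 1, 5, 6, 7]
Compare positions:
  Node 0: index 1 -> 1 (same)
  Node 1: index 3 -> 4 (moved)
  Node 2: index 0 -> 0 (same)
  Node 3: index 2 -> 2 (same)
  Node 4: index 4 -> 3 (moved)
  Node 5: index 5 -> 5 (same)
  Node 6: index 6 -> 6 (same)
  Node 7: index 7 -> 7 (same)
Nodes that changed position: 1 4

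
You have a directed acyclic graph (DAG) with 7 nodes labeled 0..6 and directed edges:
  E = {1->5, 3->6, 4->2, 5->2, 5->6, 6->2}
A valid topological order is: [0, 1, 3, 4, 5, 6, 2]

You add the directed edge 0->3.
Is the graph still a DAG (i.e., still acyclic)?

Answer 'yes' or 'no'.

Given toposort: [0, 1, 3, 4, 5, 6, 2]
Position of 0: index 0; position of 3: index 2
New edge 0->3: forward
Forward edge: respects the existing order. Still a DAG, same toposort still valid.
Still a DAG? yes

Answer: yes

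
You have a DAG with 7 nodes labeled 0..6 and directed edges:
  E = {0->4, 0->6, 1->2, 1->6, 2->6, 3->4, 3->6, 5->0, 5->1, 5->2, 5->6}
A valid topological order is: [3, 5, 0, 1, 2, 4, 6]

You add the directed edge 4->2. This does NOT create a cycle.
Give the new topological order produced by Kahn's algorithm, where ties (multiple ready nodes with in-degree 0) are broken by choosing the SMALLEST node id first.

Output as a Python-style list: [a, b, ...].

Answer: [3, 5, 0, 1, 4, 2, 6]

Derivation:
Old toposort: [3, 5, 0, 1, 2, 4, 6]
Added edge: 4->2
Position of 4 (5) > position of 2 (4). Must reorder: 4 must now come before 2.
Run Kahn's algorithm (break ties by smallest node id):
  initial in-degrees: [1, 1, 3, 0, 2, 0, 5]
  ready (indeg=0): [3, 5]
  pop 3: indeg[4]->1; indeg[6]->4 | ready=[5] | order so far=[3]
  pop 5: indeg[0]->0; indeg[1]->0; indeg[2]->2; indeg[6]->3 | ready=[0, 1] | order so far=[3, 5]
  pop 0: indeg[4]->0; indeg[6]->2 | ready=[1, 4] | order so far=[3, 5, 0]
  pop 1: indeg[2]->1; indeg[6]->1 | ready=[4] | order so far=[3, 5, 0, 1]
  pop 4: indeg[2]->0 | ready=[2] | order so far=[3, 5, 0, 1, 4]
  pop 2: indeg[6]->0 | ready=[6] | order so far=[3, 5, 0, 1, 4, 2]
  pop 6: no out-edges | ready=[] | order so far=[3, 5, 0, 1, 4, 2, 6]
  Result: [3, 5, 0, 1, 4, 2, 6]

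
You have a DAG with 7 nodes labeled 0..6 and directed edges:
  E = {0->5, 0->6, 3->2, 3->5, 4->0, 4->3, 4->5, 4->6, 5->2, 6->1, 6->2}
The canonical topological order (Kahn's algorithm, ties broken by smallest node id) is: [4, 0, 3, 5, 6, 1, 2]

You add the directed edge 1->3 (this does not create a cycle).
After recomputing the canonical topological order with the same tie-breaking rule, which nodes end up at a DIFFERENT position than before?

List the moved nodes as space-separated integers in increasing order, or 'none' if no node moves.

Old toposort: [4, 0, 3, 5, 6, 1, 2]
Added edge 1->3
Recompute Kahn (smallest-id tiebreak):
  initial in-degrees: [1, 1, 3, 2, 0, 3, 2]
  ready (indeg=0): [4]
  pop 4: indeg[0]->0; indeg[3]->1; indeg[5]->2; indeg[6]->1 | ready=[0] | order so far=[4]
  pop 0: indeg[5]->1; indeg[6]->0 | ready=[6] | order so far=[4, 0]
  pop 6: indeg[1]->0; indeg[2]->2 | ready=[1] | order so far=[4, 0, 6]
  pop 1: indeg[3]->0 | ready=[3] | order so far=[4, 0, 6, 1]
  pop 3: indeg[2]->1; indeg[5]->0 | ready=[5] | order so far=[4, 0, 6, 1, 3]
  pop 5: indeg[2]->0 | ready=[2] | order so far=[4, 0, 6, 1, 3, 5]
  pop 2: no out-edges | ready=[] | order so far=[4, 0, 6, 1, 3, 5, 2]
New canonical toposort: [4, 0, 6, 1, 3, 5, 2]
Compare positions:
  Node 0: index 1 -> 1 (same)
  Node 1: index 5 -> 3 (moved)
  Node 2: index 6 -> 6 (same)
  Node 3: index 2 -> 4 (moved)
  Node 4: index 0 -> 0 (same)
  Node 5: index 3 -> 5 (moved)
  Node 6: index 4 -> 2 (moved)
Nodes that changed position: 1 3 5 6

Answer: 1 3 5 6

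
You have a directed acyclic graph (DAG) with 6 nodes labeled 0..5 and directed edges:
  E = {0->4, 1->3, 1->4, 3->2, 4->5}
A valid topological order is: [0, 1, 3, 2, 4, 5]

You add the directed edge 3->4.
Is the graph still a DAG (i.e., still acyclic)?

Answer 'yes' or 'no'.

Answer: yes

Derivation:
Given toposort: [0, 1, 3, 2, 4, 5]
Position of 3: index 2; position of 4: index 4
New edge 3->4: forward
Forward edge: respects the existing order. Still a DAG, same toposort still valid.
Still a DAG? yes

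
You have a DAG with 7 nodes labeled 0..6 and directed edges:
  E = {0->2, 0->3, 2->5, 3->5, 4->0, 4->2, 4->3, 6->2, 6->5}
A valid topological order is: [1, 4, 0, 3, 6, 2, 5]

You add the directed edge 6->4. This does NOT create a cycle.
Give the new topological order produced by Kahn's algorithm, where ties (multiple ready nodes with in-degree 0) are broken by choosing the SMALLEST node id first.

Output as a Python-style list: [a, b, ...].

Old toposort: [1, 4, 0, 3, 6, 2, 5]
Added edge: 6->4
Position of 6 (4) > position of 4 (1). Must reorder: 6 must now come before 4.
Run Kahn's algorithm (break ties by smallest node id):
  initial in-degrees: [1, 0, 3, 2, 1, 3, 0]
  ready (indeg=0): [1, 6]
  pop 1: no out-edges | ready=[6] | order so far=[1]
  pop 6: indeg[2]->2; indeg[4]->0; indeg[5]->2 | ready=[4] | order so far=[1, 6]
  pop 4: indeg[0]->0; indeg[2]->1; indeg[3]->1 | ready=[0] | order so far=[1, 6, 4]
  pop 0: indeg[2]->0; indeg[3]->0 | ready=[2, 3] | order so far=[1, 6, 4, 0]
  pop 2: indeg[5]->1 | ready=[3] | order so far=[1, 6, 4, 0, 2]
  pop 3: indeg[5]->0 | ready=[5] | order so far=[1, 6, 4, 0, 2, 3]
  pop 5: no out-edges | ready=[] | order so far=[1, 6, 4, 0, 2, 3, 5]
  Result: [1, 6, 4, 0, 2, 3, 5]

Answer: [1, 6, 4, 0, 2, 3, 5]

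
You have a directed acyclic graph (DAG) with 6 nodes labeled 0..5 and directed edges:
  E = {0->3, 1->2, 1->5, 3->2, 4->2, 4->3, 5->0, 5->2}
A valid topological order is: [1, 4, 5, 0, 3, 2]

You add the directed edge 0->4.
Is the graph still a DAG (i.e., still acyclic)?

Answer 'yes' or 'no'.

Answer: yes

Derivation:
Given toposort: [1, 4, 5, 0, 3, 2]
Position of 0: index 3; position of 4: index 1
New edge 0->4: backward (u after v in old order)
Backward edge: old toposort is now invalid. Check if this creates a cycle.
Does 4 already reach 0? Reachable from 4: [2, 3, 4]. NO -> still a DAG (reorder needed).
Still a DAG? yes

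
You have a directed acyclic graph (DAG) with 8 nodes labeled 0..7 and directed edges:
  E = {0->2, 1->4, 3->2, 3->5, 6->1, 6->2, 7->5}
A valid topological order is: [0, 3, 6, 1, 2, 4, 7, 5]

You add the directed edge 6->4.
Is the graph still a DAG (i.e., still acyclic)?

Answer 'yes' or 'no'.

Answer: yes

Derivation:
Given toposort: [0, 3, 6, 1, 2, 4, 7, 5]
Position of 6: index 2; position of 4: index 5
New edge 6->4: forward
Forward edge: respects the existing order. Still a DAG, same toposort still valid.
Still a DAG? yes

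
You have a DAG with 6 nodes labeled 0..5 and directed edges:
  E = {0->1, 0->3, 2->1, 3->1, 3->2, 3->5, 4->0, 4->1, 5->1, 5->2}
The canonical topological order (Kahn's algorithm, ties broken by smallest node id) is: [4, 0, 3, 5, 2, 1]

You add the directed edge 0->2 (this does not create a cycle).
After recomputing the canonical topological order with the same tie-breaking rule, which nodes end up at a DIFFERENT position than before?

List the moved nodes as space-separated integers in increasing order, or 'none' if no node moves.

Old toposort: [4, 0, 3, 5, 2, 1]
Added edge 0->2
Recompute Kahn (smallest-id tiebreak):
  initial in-degrees: [1, 5, 3, 1, 0, 1]
  ready (indeg=0): [4]
  pop 4: indeg[0]->0; indeg[1]->4 | ready=[0] | order so far=[4]
  pop 0: indeg[1]->3; indeg[2]->2; indeg[3]->0 | ready=[3] | order so far=[4, 0]
  pop 3: indeg[1]->2; indeg[2]->1; indeg[5]->0 | ready=[5] | order so far=[4, 0, 3]
  pop 5: indeg[1]->1; indeg[2]->0 | ready=[2] | order so far=[4, 0, 3, 5]
  pop 2: indeg[1]->0 | ready=[1] | order so far=[4, 0, 3, 5, 2]
  pop 1: no out-edges | ready=[] | order so far=[4, 0, 3, 5, 2, 1]
New canonical toposort: [4, 0, 3, 5, 2, 1]
Compare positions:
  Node 0: index 1 -> 1 (same)
  Node 1: index 5 -> 5 (same)
  Node 2: index 4 -> 4 (same)
  Node 3: index 2 -> 2 (same)
  Node 4: index 0 -> 0 (same)
  Node 5: index 3 -> 3 (same)
Nodes that changed position: none

Answer: none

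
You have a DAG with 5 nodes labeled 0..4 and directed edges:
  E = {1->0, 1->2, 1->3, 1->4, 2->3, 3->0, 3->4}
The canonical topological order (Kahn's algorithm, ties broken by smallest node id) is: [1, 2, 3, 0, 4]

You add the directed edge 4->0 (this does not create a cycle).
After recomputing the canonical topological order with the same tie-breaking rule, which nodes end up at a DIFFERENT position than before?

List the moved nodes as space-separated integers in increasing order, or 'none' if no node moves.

Old toposort: [1, 2, 3, 0, 4]
Added edge 4->0
Recompute Kahn (smallest-id tiebreak):
  initial in-degrees: [3, 0, 1, 2, 2]
  ready (indeg=0): [1]
  pop 1: indeg[0]->2; indeg[2]->0; indeg[3]->1; indeg[4]->1 | ready=[2] | order so far=[1]
  pop 2: indeg[3]->0 | ready=[3] | order so far=[1, 2]
  pop 3: indeg[0]->1; indeg[4]->0 | ready=[4] | order so far=[1, 2, 3]
  pop 4: indeg[0]->0 | ready=[0] | order so far=[1, 2, 3, 4]
  pop 0: no out-edges | ready=[] | order so far=[1, 2, 3, 4, 0]
New canonical toposort: [1, 2, 3, 4, 0]
Compare positions:
  Node 0: index 3 -> 4 (moved)
  Node 1: index 0 -> 0 (same)
  Node 2: index 1 -> 1 (same)
  Node 3: index 2 -> 2 (same)
  Node 4: index 4 -> 3 (moved)
Nodes that changed position: 0 4

Answer: 0 4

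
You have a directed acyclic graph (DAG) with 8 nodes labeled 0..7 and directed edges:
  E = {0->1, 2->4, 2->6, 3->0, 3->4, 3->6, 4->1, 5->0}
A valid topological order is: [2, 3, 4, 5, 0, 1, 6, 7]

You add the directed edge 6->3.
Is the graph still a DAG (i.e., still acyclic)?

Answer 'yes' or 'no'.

Answer: no

Derivation:
Given toposort: [2, 3, 4, 5, 0, 1, 6, 7]
Position of 6: index 6; position of 3: index 1
New edge 6->3: backward (u after v in old order)
Backward edge: old toposort is now invalid. Check if this creates a cycle.
Does 3 already reach 6? Reachable from 3: [0, 1, 3, 4, 6]. YES -> cycle!
Still a DAG? no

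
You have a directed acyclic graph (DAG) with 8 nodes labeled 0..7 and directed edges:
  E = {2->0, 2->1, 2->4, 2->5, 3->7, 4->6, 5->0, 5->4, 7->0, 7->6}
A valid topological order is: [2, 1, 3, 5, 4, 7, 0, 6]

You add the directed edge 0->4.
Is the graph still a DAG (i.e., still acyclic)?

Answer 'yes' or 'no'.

Given toposort: [2, 1, 3, 5, 4, 7, 0, 6]
Position of 0: index 6; position of 4: index 4
New edge 0->4: backward (u after v in old order)
Backward edge: old toposort is now invalid. Check if this creates a cycle.
Does 4 already reach 0? Reachable from 4: [4, 6]. NO -> still a DAG (reorder needed).
Still a DAG? yes

Answer: yes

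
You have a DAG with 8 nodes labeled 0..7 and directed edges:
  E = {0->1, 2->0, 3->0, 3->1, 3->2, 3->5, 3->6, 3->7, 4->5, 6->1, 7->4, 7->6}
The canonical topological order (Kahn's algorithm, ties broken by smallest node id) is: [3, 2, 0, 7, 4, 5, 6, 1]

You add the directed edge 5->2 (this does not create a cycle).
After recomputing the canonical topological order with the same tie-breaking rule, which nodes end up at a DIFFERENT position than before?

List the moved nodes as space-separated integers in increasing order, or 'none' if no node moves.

Answer: 0 2 4 5 7

Derivation:
Old toposort: [3, 2, 0, 7, 4, 5, 6, 1]
Added edge 5->2
Recompute Kahn (smallest-id tiebreak):
  initial in-degrees: [2, 3, 2, 0, 1, 2, 2, 1]
  ready (indeg=0): [3]
  pop 3: indeg[0]->1; indeg[1]->2; indeg[2]->1; indeg[5]->1; indeg[6]->1; indeg[7]->0 | ready=[7] | order so far=[3]
  pop 7: indeg[4]->0; indeg[6]->0 | ready=[4, 6] | order so far=[3, 7]
  pop 4: indeg[5]->0 | ready=[5, 6] | order so far=[3, 7, 4]
  pop 5: indeg[2]->0 | ready=[2, 6] | order so far=[3, 7, 4, 5]
  pop 2: indeg[0]->0 | ready=[0, 6] | order so far=[3, 7, 4, 5, 2]
  pop 0: indeg[1]->1 | ready=[6] | order so far=[3, 7, 4, 5, 2, 0]
  pop 6: indeg[1]->0 | ready=[1] | order so far=[3, 7, 4, 5, 2, 0, 6]
  pop 1: no out-edges | ready=[] | order so far=[3, 7, 4, 5, 2, 0, 6, 1]
New canonical toposort: [3, 7, 4, 5, 2, 0, 6, 1]
Compare positions:
  Node 0: index 2 -> 5 (moved)
  Node 1: index 7 -> 7 (same)
  Node 2: index 1 -> 4 (moved)
  Node 3: index 0 -> 0 (same)
  Node 4: index 4 -> 2 (moved)
  Node 5: index 5 -> 3 (moved)
  Node 6: index 6 -> 6 (same)
  Node 7: index 3 -> 1 (moved)
Nodes that changed position: 0 2 4 5 7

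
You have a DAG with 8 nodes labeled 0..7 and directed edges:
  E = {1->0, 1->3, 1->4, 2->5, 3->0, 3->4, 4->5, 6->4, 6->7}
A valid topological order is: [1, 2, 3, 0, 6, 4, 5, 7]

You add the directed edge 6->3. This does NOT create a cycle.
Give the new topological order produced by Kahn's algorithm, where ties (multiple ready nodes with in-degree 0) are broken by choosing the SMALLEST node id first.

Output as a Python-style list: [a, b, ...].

Old toposort: [1, 2, 3, 0, 6, 4, 5, 7]
Added edge: 6->3
Position of 6 (4) > position of 3 (2). Must reorder: 6 must now come before 3.
Run Kahn's algorithm (break ties by smallest node id):
  initial in-degrees: [2, 0, 0, 2, 3, 2, 0, 1]
  ready (indeg=0): [1, 2, 6]
  pop 1: indeg[0]->1; indeg[3]->1; indeg[4]->2 | ready=[2, 6] | order so far=[1]
  pop 2: indeg[5]->1 | ready=[6] | order so far=[1, 2]
  pop 6: indeg[3]->0; indeg[4]->1; indeg[7]->0 | ready=[3, 7] | order so far=[1, 2, 6]
  pop 3: indeg[0]->0; indeg[4]->0 | ready=[0, 4, 7] | order so far=[1, 2, 6, 3]
  pop 0: no out-edges | ready=[4, 7] | order so far=[1, 2, 6, 3, 0]
  pop 4: indeg[5]->0 | ready=[5, 7] | order so far=[1, 2, 6, 3, 0, 4]
  pop 5: no out-edges | ready=[7] | order so far=[1, 2, 6, 3, 0, 4, 5]
  pop 7: no out-edges | ready=[] | order so far=[1, 2, 6, 3, 0, 4, 5, 7]
  Result: [1, 2, 6, 3, 0, 4, 5, 7]

Answer: [1, 2, 6, 3, 0, 4, 5, 7]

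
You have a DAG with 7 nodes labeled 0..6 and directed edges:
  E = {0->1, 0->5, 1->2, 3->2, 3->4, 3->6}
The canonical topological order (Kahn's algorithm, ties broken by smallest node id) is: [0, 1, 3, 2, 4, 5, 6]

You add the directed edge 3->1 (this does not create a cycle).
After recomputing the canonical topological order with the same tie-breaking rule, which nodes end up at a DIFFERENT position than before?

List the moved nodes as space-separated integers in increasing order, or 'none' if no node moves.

Old toposort: [0, 1, 3, 2, 4, 5, 6]
Added edge 3->1
Recompute Kahn (smallest-id tiebreak):
  initial in-degrees: [0, 2, 2, 0, 1, 1, 1]
  ready (indeg=0): [0, 3]
  pop 0: indeg[1]->1; indeg[5]->0 | ready=[3, 5] | order so far=[0]
  pop 3: indeg[1]->0; indeg[2]->1; indeg[4]->0; indeg[6]->0 | ready=[1, 4, 5, 6] | order so far=[0, 3]
  pop 1: indeg[2]->0 | ready=[2, 4, 5, 6] | order so far=[0, 3, 1]
  pop 2: no out-edges | ready=[4, 5, 6] | order so far=[0, 3, 1, 2]
  pop 4: no out-edges | ready=[5, 6] | order so far=[0, 3, 1, 2, 4]
  pop 5: no out-edges | ready=[6] | order so far=[0, 3, 1, 2, 4, 5]
  pop 6: no out-edges | ready=[] | order so far=[0, 3, 1, 2, 4, 5, 6]
New canonical toposort: [0, 3, 1, 2, 4, 5, 6]
Compare positions:
  Node 0: index 0 -> 0 (same)
  Node 1: index 1 -> 2 (moved)
  Node 2: index 3 -> 3 (same)
  Node 3: index 2 -> 1 (moved)
  Node 4: index 4 -> 4 (same)
  Node 5: index 5 -> 5 (same)
  Node 6: index 6 -> 6 (same)
Nodes that changed position: 1 3

Answer: 1 3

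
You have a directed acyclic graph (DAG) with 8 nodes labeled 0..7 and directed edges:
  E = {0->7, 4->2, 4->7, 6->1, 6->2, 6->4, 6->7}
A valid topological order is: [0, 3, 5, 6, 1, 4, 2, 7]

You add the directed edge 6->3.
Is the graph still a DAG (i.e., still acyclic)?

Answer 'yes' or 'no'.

Given toposort: [0, 3, 5, 6, 1, 4, 2, 7]
Position of 6: index 3; position of 3: index 1
New edge 6->3: backward (u after v in old order)
Backward edge: old toposort is now invalid. Check if this creates a cycle.
Does 3 already reach 6? Reachable from 3: [3]. NO -> still a DAG (reorder needed).
Still a DAG? yes

Answer: yes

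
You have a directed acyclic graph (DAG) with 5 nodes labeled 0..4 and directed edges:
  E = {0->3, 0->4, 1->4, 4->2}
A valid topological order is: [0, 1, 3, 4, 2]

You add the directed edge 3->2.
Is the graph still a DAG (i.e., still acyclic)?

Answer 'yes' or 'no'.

Answer: yes

Derivation:
Given toposort: [0, 1, 3, 4, 2]
Position of 3: index 2; position of 2: index 4
New edge 3->2: forward
Forward edge: respects the existing order. Still a DAG, same toposort still valid.
Still a DAG? yes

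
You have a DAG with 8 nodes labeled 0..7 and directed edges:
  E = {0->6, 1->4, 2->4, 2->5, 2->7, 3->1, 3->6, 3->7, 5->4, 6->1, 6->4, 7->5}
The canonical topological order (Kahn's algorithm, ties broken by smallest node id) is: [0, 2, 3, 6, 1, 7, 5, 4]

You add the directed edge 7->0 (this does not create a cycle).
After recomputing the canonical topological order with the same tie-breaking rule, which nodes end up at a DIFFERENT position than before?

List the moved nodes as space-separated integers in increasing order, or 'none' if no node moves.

Answer: 0 1 2 3 5 6 7

Derivation:
Old toposort: [0, 2, 3, 6, 1, 7, 5, 4]
Added edge 7->0
Recompute Kahn (smallest-id tiebreak):
  initial in-degrees: [1, 2, 0, 0, 4, 2, 2, 2]
  ready (indeg=0): [2, 3]
  pop 2: indeg[4]->3; indeg[5]->1; indeg[7]->1 | ready=[3] | order so far=[2]
  pop 3: indeg[1]->1; indeg[6]->1; indeg[7]->0 | ready=[7] | order so far=[2, 3]
  pop 7: indeg[0]->0; indeg[5]->0 | ready=[0, 5] | order so far=[2, 3, 7]
  pop 0: indeg[6]->0 | ready=[5, 6] | order so far=[2, 3, 7, 0]
  pop 5: indeg[4]->2 | ready=[6] | order so far=[2, 3, 7, 0, 5]
  pop 6: indeg[1]->0; indeg[4]->1 | ready=[1] | order so far=[2, 3, 7, 0, 5, 6]
  pop 1: indeg[4]->0 | ready=[4] | order so far=[2, 3, 7, 0, 5, 6, 1]
  pop 4: no out-edges | ready=[] | order so far=[2, 3, 7, 0, 5, 6, 1, 4]
New canonical toposort: [2, 3, 7, 0, 5, 6, 1, 4]
Compare positions:
  Node 0: index 0 -> 3 (moved)
  Node 1: index 4 -> 6 (moved)
  Node 2: index 1 -> 0 (moved)
  Node 3: index 2 -> 1 (moved)
  Node 4: index 7 -> 7 (same)
  Node 5: index 6 -> 4 (moved)
  Node 6: index 3 -> 5 (moved)
  Node 7: index 5 -> 2 (moved)
Nodes that changed position: 0 1 2 3 5 6 7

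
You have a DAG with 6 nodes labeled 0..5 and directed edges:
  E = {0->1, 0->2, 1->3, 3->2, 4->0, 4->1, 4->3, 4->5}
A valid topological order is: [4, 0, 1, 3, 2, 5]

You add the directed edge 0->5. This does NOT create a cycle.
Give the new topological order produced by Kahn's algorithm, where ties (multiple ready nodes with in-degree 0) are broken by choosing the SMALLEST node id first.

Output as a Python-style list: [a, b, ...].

Answer: [4, 0, 1, 3, 2, 5]

Derivation:
Old toposort: [4, 0, 1, 3, 2, 5]
Added edge: 0->5
Position of 0 (1) < position of 5 (5). Old order still valid.
Run Kahn's algorithm (break ties by smallest node id):
  initial in-degrees: [1, 2, 2, 2, 0, 2]
  ready (indeg=0): [4]
  pop 4: indeg[0]->0; indeg[1]->1; indeg[3]->1; indeg[5]->1 | ready=[0] | order so far=[4]
  pop 0: indeg[1]->0; indeg[2]->1; indeg[5]->0 | ready=[1, 5] | order so far=[4, 0]
  pop 1: indeg[3]->0 | ready=[3, 5] | order so far=[4, 0, 1]
  pop 3: indeg[2]->0 | ready=[2, 5] | order so far=[4, 0, 1, 3]
  pop 2: no out-edges | ready=[5] | order so far=[4, 0, 1, 3, 2]
  pop 5: no out-edges | ready=[] | order so far=[4, 0, 1, 3, 2, 5]
  Result: [4, 0, 1, 3, 2, 5]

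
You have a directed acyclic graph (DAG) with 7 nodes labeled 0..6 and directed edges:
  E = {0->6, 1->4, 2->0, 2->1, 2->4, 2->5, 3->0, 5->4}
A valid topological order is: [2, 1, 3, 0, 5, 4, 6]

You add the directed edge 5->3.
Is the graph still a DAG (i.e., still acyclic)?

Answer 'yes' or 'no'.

Answer: yes

Derivation:
Given toposort: [2, 1, 3, 0, 5, 4, 6]
Position of 5: index 4; position of 3: index 2
New edge 5->3: backward (u after v in old order)
Backward edge: old toposort is now invalid. Check if this creates a cycle.
Does 3 already reach 5? Reachable from 3: [0, 3, 6]. NO -> still a DAG (reorder needed).
Still a DAG? yes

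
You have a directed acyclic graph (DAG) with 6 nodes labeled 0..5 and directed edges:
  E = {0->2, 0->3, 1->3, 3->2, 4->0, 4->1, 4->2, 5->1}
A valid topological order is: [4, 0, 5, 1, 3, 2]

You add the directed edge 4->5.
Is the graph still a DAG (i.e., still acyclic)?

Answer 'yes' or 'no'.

Given toposort: [4, 0, 5, 1, 3, 2]
Position of 4: index 0; position of 5: index 2
New edge 4->5: forward
Forward edge: respects the existing order. Still a DAG, same toposort still valid.
Still a DAG? yes

Answer: yes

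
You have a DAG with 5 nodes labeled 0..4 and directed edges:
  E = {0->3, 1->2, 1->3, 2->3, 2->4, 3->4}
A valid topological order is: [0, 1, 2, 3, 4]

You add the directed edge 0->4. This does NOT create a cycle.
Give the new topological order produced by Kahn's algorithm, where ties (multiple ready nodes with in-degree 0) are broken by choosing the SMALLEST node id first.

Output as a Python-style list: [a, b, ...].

Answer: [0, 1, 2, 3, 4]

Derivation:
Old toposort: [0, 1, 2, 3, 4]
Added edge: 0->4
Position of 0 (0) < position of 4 (4). Old order still valid.
Run Kahn's algorithm (break ties by smallest node id):
  initial in-degrees: [0, 0, 1, 3, 3]
  ready (indeg=0): [0, 1]
  pop 0: indeg[3]->2; indeg[4]->2 | ready=[1] | order so far=[0]
  pop 1: indeg[2]->0; indeg[3]->1 | ready=[2] | order so far=[0, 1]
  pop 2: indeg[3]->0; indeg[4]->1 | ready=[3] | order so far=[0, 1, 2]
  pop 3: indeg[4]->0 | ready=[4] | order so far=[0, 1, 2, 3]
  pop 4: no out-edges | ready=[] | order so far=[0, 1, 2, 3, 4]
  Result: [0, 1, 2, 3, 4]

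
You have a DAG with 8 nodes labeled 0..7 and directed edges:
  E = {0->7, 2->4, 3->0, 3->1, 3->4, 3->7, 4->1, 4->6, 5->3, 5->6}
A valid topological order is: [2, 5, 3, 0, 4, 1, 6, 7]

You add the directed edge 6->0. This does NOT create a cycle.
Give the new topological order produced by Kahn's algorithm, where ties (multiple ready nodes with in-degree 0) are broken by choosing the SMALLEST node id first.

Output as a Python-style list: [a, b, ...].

Old toposort: [2, 5, 3, 0, 4, 1, 6, 7]
Added edge: 6->0
Position of 6 (6) > position of 0 (3). Must reorder: 6 must now come before 0.
Run Kahn's algorithm (break ties by smallest node id):
  initial in-degrees: [2, 2, 0, 1, 2, 0, 2, 2]
  ready (indeg=0): [2, 5]
  pop 2: indeg[4]->1 | ready=[5] | order so far=[2]
  pop 5: indeg[3]->0; indeg[6]->1 | ready=[3] | order so far=[2, 5]
  pop 3: indeg[0]->1; indeg[1]->1; indeg[4]->0; indeg[7]->1 | ready=[4] | order so far=[2, 5, 3]
  pop 4: indeg[1]->0; indeg[6]->0 | ready=[1, 6] | order so far=[2, 5, 3, 4]
  pop 1: no out-edges | ready=[6] | order so far=[2, 5, 3, 4, 1]
  pop 6: indeg[0]->0 | ready=[0] | order so far=[2, 5, 3, 4, 1, 6]
  pop 0: indeg[7]->0 | ready=[7] | order so far=[2, 5, 3, 4, 1, 6, 0]
  pop 7: no out-edges | ready=[] | order so far=[2, 5, 3, 4, 1, 6, 0, 7]
  Result: [2, 5, 3, 4, 1, 6, 0, 7]

Answer: [2, 5, 3, 4, 1, 6, 0, 7]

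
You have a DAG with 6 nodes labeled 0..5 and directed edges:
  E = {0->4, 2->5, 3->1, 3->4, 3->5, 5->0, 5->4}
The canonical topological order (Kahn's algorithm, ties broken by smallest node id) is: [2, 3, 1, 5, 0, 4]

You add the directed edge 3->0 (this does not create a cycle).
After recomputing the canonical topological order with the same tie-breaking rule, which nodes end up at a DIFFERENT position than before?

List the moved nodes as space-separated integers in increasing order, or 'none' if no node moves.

Old toposort: [2, 3, 1, 5, 0, 4]
Added edge 3->0
Recompute Kahn (smallest-id tiebreak):
  initial in-degrees: [2, 1, 0, 0, 3, 2]
  ready (indeg=0): [2, 3]
  pop 2: indeg[5]->1 | ready=[3] | order so far=[2]
  pop 3: indeg[0]->1; indeg[1]->0; indeg[4]->2; indeg[5]->0 | ready=[1, 5] | order so far=[2, 3]
  pop 1: no out-edges | ready=[5] | order so far=[2, 3, 1]
  pop 5: indeg[0]->0; indeg[4]->1 | ready=[0] | order so far=[2, 3, 1, 5]
  pop 0: indeg[4]->0 | ready=[4] | order so far=[2, 3, 1, 5, 0]
  pop 4: no out-edges | ready=[] | order so far=[2, 3, 1, 5, 0, 4]
New canonical toposort: [2, 3, 1, 5, 0, 4]
Compare positions:
  Node 0: index 4 -> 4 (same)
  Node 1: index 2 -> 2 (same)
  Node 2: index 0 -> 0 (same)
  Node 3: index 1 -> 1 (same)
  Node 4: index 5 -> 5 (same)
  Node 5: index 3 -> 3 (same)
Nodes that changed position: none

Answer: none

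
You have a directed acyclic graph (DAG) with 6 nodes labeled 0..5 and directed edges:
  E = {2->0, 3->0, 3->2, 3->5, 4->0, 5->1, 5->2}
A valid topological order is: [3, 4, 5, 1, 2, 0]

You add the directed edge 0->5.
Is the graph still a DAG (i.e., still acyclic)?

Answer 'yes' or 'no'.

Given toposort: [3, 4, 5, 1, 2, 0]
Position of 0: index 5; position of 5: index 2
New edge 0->5: backward (u after v in old order)
Backward edge: old toposort is now invalid. Check if this creates a cycle.
Does 5 already reach 0? Reachable from 5: [0, 1, 2, 5]. YES -> cycle!
Still a DAG? no

Answer: no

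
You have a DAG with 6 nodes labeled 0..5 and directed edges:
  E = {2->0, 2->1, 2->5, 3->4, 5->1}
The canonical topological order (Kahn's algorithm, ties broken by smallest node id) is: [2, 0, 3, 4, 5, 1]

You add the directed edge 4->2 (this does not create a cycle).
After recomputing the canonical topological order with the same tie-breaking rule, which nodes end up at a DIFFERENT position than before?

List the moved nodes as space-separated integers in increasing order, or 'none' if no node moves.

Answer: 0 2 3 4

Derivation:
Old toposort: [2, 0, 3, 4, 5, 1]
Added edge 4->2
Recompute Kahn (smallest-id tiebreak):
  initial in-degrees: [1, 2, 1, 0, 1, 1]
  ready (indeg=0): [3]
  pop 3: indeg[4]->0 | ready=[4] | order so far=[3]
  pop 4: indeg[2]->0 | ready=[2] | order so far=[3, 4]
  pop 2: indeg[0]->0; indeg[1]->1; indeg[5]->0 | ready=[0, 5] | order so far=[3, 4, 2]
  pop 0: no out-edges | ready=[5] | order so far=[3, 4, 2, 0]
  pop 5: indeg[1]->0 | ready=[1] | order so far=[3, 4, 2, 0, 5]
  pop 1: no out-edges | ready=[] | order so far=[3, 4, 2, 0, 5, 1]
New canonical toposort: [3, 4, 2, 0, 5, 1]
Compare positions:
  Node 0: index 1 -> 3 (moved)
  Node 1: index 5 -> 5 (same)
  Node 2: index 0 -> 2 (moved)
  Node 3: index 2 -> 0 (moved)
  Node 4: index 3 -> 1 (moved)
  Node 5: index 4 -> 4 (same)
Nodes that changed position: 0 2 3 4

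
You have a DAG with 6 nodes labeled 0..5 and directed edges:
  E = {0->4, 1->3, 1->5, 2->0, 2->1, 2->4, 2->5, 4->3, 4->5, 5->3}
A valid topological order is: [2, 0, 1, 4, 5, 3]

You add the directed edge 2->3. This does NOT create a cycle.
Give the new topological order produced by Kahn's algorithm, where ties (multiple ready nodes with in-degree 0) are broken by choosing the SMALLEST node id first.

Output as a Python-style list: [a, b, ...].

Old toposort: [2, 0, 1, 4, 5, 3]
Added edge: 2->3
Position of 2 (0) < position of 3 (5). Old order still valid.
Run Kahn's algorithm (break ties by smallest node id):
  initial in-degrees: [1, 1, 0, 4, 2, 3]
  ready (indeg=0): [2]
  pop 2: indeg[0]->0; indeg[1]->0; indeg[3]->3; indeg[4]->1; indeg[5]->2 | ready=[0, 1] | order so far=[2]
  pop 0: indeg[4]->0 | ready=[1, 4] | order so far=[2, 0]
  pop 1: indeg[3]->2; indeg[5]->1 | ready=[4] | order so far=[2, 0, 1]
  pop 4: indeg[3]->1; indeg[5]->0 | ready=[5] | order so far=[2, 0, 1, 4]
  pop 5: indeg[3]->0 | ready=[3] | order so far=[2, 0, 1, 4, 5]
  pop 3: no out-edges | ready=[] | order so far=[2, 0, 1, 4, 5, 3]
  Result: [2, 0, 1, 4, 5, 3]

Answer: [2, 0, 1, 4, 5, 3]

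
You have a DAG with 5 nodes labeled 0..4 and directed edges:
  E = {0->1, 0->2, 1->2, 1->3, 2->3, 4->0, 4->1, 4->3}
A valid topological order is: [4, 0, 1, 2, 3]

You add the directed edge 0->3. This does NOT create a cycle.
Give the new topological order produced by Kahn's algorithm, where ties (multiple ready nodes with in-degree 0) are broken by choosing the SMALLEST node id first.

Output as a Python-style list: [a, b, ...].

Old toposort: [4, 0, 1, 2, 3]
Added edge: 0->3
Position of 0 (1) < position of 3 (4). Old order still valid.
Run Kahn's algorithm (break ties by smallest node id):
  initial in-degrees: [1, 2, 2, 4, 0]
  ready (indeg=0): [4]
  pop 4: indeg[0]->0; indeg[1]->1; indeg[3]->3 | ready=[0] | order so far=[4]
  pop 0: indeg[1]->0; indeg[2]->1; indeg[3]->2 | ready=[1] | order so far=[4, 0]
  pop 1: indeg[2]->0; indeg[3]->1 | ready=[2] | order so far=[4, 0, 1]
  pop 2: indeg[3]->0 | ready=[3] | order so far=[4, 0, 1, 2]
  pop 3: no out-edges | ready=[] | order so far=[4, 0, 1, 2, 3]
  Result: [4, 0, 1, 2, 3]

Answer: [4, 0, 1, 2, 3]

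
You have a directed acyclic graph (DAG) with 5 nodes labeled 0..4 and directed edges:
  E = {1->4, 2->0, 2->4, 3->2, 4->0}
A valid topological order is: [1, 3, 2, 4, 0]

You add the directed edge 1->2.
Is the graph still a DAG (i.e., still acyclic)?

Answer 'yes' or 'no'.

Given toposort: [1, 3, 2, 4, 0]
Position of 1: index 0; position of 2: index 2
New edge 1->2: forward
Forward edge: respects the existing order. Still a DAG, same toposort still valid.
Still a DAG? yes

Answer: yes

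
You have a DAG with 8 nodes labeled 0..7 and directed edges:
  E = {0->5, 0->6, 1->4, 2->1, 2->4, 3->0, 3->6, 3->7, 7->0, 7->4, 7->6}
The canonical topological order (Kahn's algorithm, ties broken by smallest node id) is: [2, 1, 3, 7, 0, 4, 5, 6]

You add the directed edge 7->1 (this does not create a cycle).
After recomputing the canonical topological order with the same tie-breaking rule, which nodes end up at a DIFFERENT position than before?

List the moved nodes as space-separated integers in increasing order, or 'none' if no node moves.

Answer: 0 1 3 7

Derivation:
Old toposort: [2, 1, 3, 7, 0, 4, 5, 6]
Added edge 7->1
Recompute Kahn (smallest-id tiebreak):
  initial in-degrees: [2, 2, 0, 0, 3, 1, 3, 1]
  ready (indeg=0): [2, 3]
  pop 2: indeg[1]->1; indeg[4]->2 | ready=[3] | order so far=[2]
  pop 3: indeg[0]->1; indeg[6]->2; indeg[7]->0 | ready=[7] | order so far=[2, 3]
  pop 7: indeg[0]->0; indeg[1]->0; indeg[4]->1; indeg[6]->1 | ready=[0, 1] | order so far=[2, 3, 7]
  pop 0: indeg[5]->0; indeg[6]->0 | ready=[1, 5, 6] | order so far=[2, 3, 7, 0]
  pop 1: indeg[4]->0 | ready=[4, 5, 6] | order so far=[2, 3, 7, 0, 1]
  pop 4: no out-edges | ready=[5, 6] | order so far=[2, 3, 7, 0, 1, 4]
  pop 5: no out-edges | ready=[6] | order so far=[2, 3, 7, 0, 1, 4, 5]
  pop 6: no out-edges | ready=[] | order so far=[2, 3, 7, 0, 1, 4, 5, 6]
New canonical toposort: [2, 3, 7, 0, 1, 4, 5, 6]
Compare positions:
  Node 0: index 4 -> 3 (moved)
  Node 1: index 1 -> 4 (moved)
  Node 2: index 0 -> 0 (same)
  Node 3: index 2 -> 1 (moved)
  Node 4: index 5 -> 5 (same)
  Node 5: index 6 -> 6 (same)
  Node 6: index 7 -> 7 (same)
  Node 7: index 3 -> 2 (moved)
Nodes that changed position: 0 1 3 7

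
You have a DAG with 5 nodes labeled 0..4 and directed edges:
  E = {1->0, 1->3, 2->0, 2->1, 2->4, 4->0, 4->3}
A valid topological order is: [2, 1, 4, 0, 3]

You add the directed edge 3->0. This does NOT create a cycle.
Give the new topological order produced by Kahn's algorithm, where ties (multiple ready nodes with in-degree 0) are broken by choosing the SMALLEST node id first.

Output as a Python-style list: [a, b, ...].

Answer: [2, 1, 4, 3, 0]

Derivation:
Old toposort: [2, 1, 4, 0, 3]
Added edge: 3->0
Position of 3 (4) > position of 0 (3). Must reorder: 3 must now come before 0.
Run Kahn's algorithm (break ties by smallest node id):
  initial in-degrees: [4, 1, 0, 2, 1]
  ready (indeg=0): [2]
  pop 2: indeg[0]->3; indeg[1]->0; indeg[4]->0 | ready=[1, 4] | order so far=[2]
  pop 1: indeg[0]->2; indeg[3]->1 | ready=[4] | order so far=[2, 1]
  pop 4: indeg[0]->1; indeg[3]->0 | ready=[3] | order so far=[2, 1, 4]
  pop 3: indeg[0]->0 | ready=[0] | order so far=[2, 1, 4, 3]
  pop 0: no out-edges | ready=[] | order so far=[2, 1, 4, 3, 0]
  Result: [2, 1, 4, 3, 0]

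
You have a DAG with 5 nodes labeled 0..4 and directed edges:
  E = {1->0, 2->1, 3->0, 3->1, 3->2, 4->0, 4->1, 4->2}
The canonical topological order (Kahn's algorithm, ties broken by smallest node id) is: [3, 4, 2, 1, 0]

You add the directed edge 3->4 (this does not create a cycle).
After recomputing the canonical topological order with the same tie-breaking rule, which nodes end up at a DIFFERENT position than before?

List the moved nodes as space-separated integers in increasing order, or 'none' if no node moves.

Answer: none

Derivation:
Old toposort: [3, 4, 2, 1, 0]
Added edge 3->4
Recompute Kahn (smallest-id tiebreak):
  initial in-degrees: [3, 3, 2, 0, 1]
  ready (indeg=0): [3]
  pop 3: indeg[0]->2; indeg[1]->2; indeg[2]->1; indeg[4]->0 | ready=[4] | order so far=[3]
  pop 4: indeg[0]->1; indeg[1]->1; indeg[2]->0 | ready=[2] | order so far=[3, 4]
  pop 2: indeg[1]->0 | ready=[1] | order so far=[3, 4, 2]
  pop 1: indeg[0]->0 | ready=[0] | order so far=[3, 4, 2, 1]
  pop 0: no out-edges | ready=[] | order so far=[3, 4, 2, 1, 0]
New canonical toposort: [3, 4, 2, 1, 0]
Compare positions:
  Node 0: index 4 -> 4 (same)
  Node 1: index 3 -> 3 (same)
  Node 2: index 2 -> 2 (same)
  Node 3: index 0 -> 0 (same)
  Node 4: index 1 -> 1 (same)
Nodes that changed position: none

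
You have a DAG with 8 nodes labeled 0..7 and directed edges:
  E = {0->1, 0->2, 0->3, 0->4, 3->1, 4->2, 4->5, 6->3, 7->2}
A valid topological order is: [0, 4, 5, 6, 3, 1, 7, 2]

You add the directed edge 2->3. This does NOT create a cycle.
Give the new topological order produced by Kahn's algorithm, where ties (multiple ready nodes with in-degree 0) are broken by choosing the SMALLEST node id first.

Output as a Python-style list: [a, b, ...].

Old toposort: [0, 4, 5, 6, 3, 1, 7, 2]
Added edge: 2->3
Position of 2 (7) > position of 3 (4). Must reorder: 2 must now come before 3.
Run Kahn's algorithm (break ties by smallest node id):
  initial in-degrees: [0, 2, 3, 3, 1, 1, 0, 0]
  ready (indeg=0): [0, 6, 7]
  pop 0: indeg[1]->1; indeg[2]->2; indeg[3]->2; indeg[4]->0 | ready=[4, 6, 7] | order so far=[0]
  pop 4: indeg[2]->1; indeg[5]->0 | ready=[5, 6, 7] | order so far=[0, 4]
  pop 5: no out-edges | ready=[6, 7] | order so far=[0, 4, 5]
  pop 6: indeg[3]->1 | ready=[7] | order so far=[0, 4, 5, 6]
  pop 7: indeg[2]->0 | ready=[2] | order so far=[0, 4, 5, 6, 7]
  pop 2: indeg[3]->0 | ready=[3] | order so far=[0, 4, 5, 6, 7, 2]
  pop 3: indeg[1]->0 | ready=[1] | order so far=[0, 4, 5, 6, 7, 2, 3]
  pop 1: no out-edges | ready=[] | order so far=[0, 4, 5, 6, 7, 2, 3, 1]
  Result: [0, 4, 5, 6, 7, 2, 3, 1]

Answer: [0, 4, 5, 6, 7, 2, 3, 1]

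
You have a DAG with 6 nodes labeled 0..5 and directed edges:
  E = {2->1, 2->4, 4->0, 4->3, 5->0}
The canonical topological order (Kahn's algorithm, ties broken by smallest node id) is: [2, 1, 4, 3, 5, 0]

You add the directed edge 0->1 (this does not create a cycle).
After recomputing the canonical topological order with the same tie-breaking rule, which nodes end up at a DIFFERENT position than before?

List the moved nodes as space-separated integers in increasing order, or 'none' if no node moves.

Answer: 0 1 3 4 5

Derivation:
Old toposort: [2, 1, 4, 3, 5, 0]
Added edge 0->1
Recompute Kahn (smallest-id tiebreak):
  initial in-degrees: [2, 2, 0, 1, 1, 0]
  ready (indeg=0): [2, 5]
  pop 2: indeg[1]->1; indeg[4]->0 | ready=[4, 5] | order so far=[2]
  pop 4: indeg[0]->1; indeg[3]->0 | ready=[3, 5] | order so far=[2, 4]
  pop 3: no out-edges | ready=[5] | order so far=[2, 4, 3]
  pop 5: indeg[0]->0 | ready=[0] | order so far=[2, 4, 3, 5]
  pop 0: indeg[1]->0 | ready=[1] | order so far=[2, 4, 3, 5, 0]
  pop 1: no out-edges | ready=[] | order so far=[2, 4, 3, 5, 0, 1]
New canonical toposort: [2, 4, 3, 5, 0, 1]
Compare positions:
  Node 0: index 5 -> 4 (moved)
  Node 1: index 1 -> 5 (moved)
  Node 2: index 0 -> 0 (same)
  Node 3: index 3 -> 2 (moved)
  Node 4: index 2 -> 1 (moved)
  Node 5: index 4 -> 3 (moved)
Nodes that changed position: 0 1 3 4 5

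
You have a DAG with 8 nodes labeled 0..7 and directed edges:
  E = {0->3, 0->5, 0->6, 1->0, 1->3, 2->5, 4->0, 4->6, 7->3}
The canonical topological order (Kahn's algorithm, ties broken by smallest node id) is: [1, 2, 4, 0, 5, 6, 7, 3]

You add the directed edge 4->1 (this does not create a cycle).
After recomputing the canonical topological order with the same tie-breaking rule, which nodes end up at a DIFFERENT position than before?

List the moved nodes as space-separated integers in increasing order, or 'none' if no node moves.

Answer: 1 2 4

Derivation:
Old toposort: [1, 2, 4, 0, 5, 6, 7, 3]
Added edge 4->1
Recompute Kahn (smallest-id tiebreak):
  initial in-degrees: [2, 1, 0, 3, 0, 2, 2, 0]
  ready (indeg=0): [2, 4, 7]
  pop 2: indeg[5]->1 | ready=[4, 7] | order so far=[2]
  pop 4: indeg[0]->1; indeg[1]->0; indeg[6]->1 | ready=[1, 7] | order so far=[2, 4]
  pop 1: indeg[0]->0; indeg[3]->2 | ready=[0, 7] | order so far=[2, 4, 1]
  pop 0: indeg[3]->1; indeg[5]->0; indeg[6]->0 | ready=[5, 6, 7] | order so far=[2, 4, 1, 0]
  pop 5: no out-edges | ready=[6, 7] | order so far=[2, 4, 1, 0, 5]
  pop 6: no out-edges | ready=[7] | order so far=[2, 4, 1, 0, 5, 6]
  pop 7: indeg[3]->0 | ready=[3] | order so far=[2, 4, 1, 0, 5, 6, 7]
  pop 3: no out-edges | ready=[] | order so far=[2, 4, 1, 0, 5, 6, 7, 3]
New canonical toposort: [2, 4, 1, 0, 5, 6, 7, 3]
Compare positions:
  Node 0: index 3 -> 3 (same)
  Node 1: index 0 -> 2 (moved)
  Node 2: index 1 -> 0 (moved)
  Node 3: index 7 -> 7 (same)
  Node 4: index 2 -> 1 (moved)
  Node 5: index 4 -> 4 (same)
  Node 6: index 5 -> 5 (same)
  Node 7: index 6 -> 6 (same)
Nodes that changed position: 1 2 4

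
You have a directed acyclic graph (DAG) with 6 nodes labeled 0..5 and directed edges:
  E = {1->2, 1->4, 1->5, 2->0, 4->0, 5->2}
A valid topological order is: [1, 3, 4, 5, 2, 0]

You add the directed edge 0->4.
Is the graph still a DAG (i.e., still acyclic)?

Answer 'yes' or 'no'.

Answer: no

Derivation:
Given toposort: [1, 3, 4, 5, 2, 0]
Position of 0: index 5; position of 4: index 2
New edge 0->4: backward (u after v in old order)
Backward edge: old toposort is now invalid. Check if this creates a cycle.
Does 4 already reach 0? Reachable from 4: [0, 4]. YES -> cycle!
Still a DAG? no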